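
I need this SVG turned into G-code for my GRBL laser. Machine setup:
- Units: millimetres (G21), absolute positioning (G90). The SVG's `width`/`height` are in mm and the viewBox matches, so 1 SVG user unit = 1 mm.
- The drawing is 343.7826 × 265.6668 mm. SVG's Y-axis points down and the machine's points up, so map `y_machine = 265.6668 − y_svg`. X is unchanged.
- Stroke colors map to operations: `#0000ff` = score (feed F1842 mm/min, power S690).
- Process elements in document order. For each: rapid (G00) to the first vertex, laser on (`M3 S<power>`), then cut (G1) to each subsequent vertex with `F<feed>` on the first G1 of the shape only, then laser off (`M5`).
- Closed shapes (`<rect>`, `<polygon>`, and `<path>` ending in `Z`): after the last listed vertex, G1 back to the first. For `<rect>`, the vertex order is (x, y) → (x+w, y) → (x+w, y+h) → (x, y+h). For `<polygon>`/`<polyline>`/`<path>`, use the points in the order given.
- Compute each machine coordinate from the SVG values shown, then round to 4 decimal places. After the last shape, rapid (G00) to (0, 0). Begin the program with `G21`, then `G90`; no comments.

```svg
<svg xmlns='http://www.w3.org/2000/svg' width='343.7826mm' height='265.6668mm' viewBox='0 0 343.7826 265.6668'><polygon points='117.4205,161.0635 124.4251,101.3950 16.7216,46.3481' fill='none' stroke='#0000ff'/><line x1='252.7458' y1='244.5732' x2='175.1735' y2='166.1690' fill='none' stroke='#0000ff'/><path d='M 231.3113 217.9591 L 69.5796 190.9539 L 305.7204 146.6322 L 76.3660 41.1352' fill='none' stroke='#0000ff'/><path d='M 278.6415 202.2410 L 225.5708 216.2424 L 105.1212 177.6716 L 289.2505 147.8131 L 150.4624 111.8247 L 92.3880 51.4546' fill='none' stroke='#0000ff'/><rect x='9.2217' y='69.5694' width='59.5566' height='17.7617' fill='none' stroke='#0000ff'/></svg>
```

G21
G90
G00 X117.4205 Y104.6033
M3 S690
G1 X124.4251 Y164.2718 F1842
G1 X16.7216 Y219.3187
G1 X117.4205 Y104.6033
M5
G00 X252.7458 Y21.0936
M3 S690
G1 X175.1735 Y99.4978 F1842
M5
G00 X231.3113 Y47.7077
M3 S690
G1 X69.5796 Y74.7129 F1842
G1 X305.7204 Y119.0346
G1 X76.3660 Y224.5316
M5
G00 X278.6415 Y63.4258
M3 S690
G1 X225.5708 Y49.4244 F1842
G1 X105.1212 Y87.9952
G1 X289.2505 Y117.8537
G1 X150.4624 Y153.8421
G1 X92.3880 Y214.2122
M5
G00 X9.2217 Y196.0974
M3 S690
G1 X68.7783 Y196.0974 F1842
G1 X68.7783 Y178.3357
G1 X9.2217 Y178.3357
G1 X9.2217 Y196.0974
M5
G00 X0.0000 Y0.0000

1 u = 1 mm; y_m = 265.6668 − y.

[1] `<polygon>` closed polygon, #0000ff→score S690 F1842: (117.4205,104.6033) → (124.4251,164.2718) → (16.7216,219.3187) → (117.4205,104.6033) (closed)

[2] `<line>` line segment, #0000ff→score S690 F1842: (252.7458,21.0936) → (175.1735,99.4978)

[3] `<path>` open polyline, #0000ff→score S690 F1842: (231.3113,47.7077) → (69.5796,74.7129) → (305.7204,119.0346) → (76.3660,224.5316)

[4] `<path>` open polyline, #0000ff→score S690 F1842: (278.6415,63.4258) → (225.5708,49.4244) → (105.1212,87.9952) → (289.2505,117.8537) → (150.4624,153.8421) → (92.3880,214.2122)

[5] `<rect>` rectangle, #0000ff→score S690 F1842: (9.2217,196.0974) → (68.7783,196.0974) → (68.7783,178.3357) → (9.2217,178.3357) → (9.2217,196.0974) (closed)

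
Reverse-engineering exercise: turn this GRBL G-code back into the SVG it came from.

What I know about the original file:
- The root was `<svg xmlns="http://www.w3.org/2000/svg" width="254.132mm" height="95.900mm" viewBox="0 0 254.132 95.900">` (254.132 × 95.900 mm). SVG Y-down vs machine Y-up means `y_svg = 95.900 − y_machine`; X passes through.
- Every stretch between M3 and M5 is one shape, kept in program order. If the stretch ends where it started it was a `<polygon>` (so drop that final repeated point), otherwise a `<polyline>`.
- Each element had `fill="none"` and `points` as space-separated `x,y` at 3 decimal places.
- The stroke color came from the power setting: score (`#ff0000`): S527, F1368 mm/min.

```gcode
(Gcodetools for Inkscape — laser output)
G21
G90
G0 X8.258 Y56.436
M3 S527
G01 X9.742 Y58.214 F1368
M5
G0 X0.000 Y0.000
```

<svg xmlns="http://www.w3.org/2000/svg" width="254.132mm" height="95.900mm" viewBox="0 0 254.132 95.900">
  <polyline points="8.258,39.464 9.742,37.686" fill="none" stroke="#ff0000"/>
</svg>

y_svg = 95.900 − y_m. Every run uses S527, so all elements get stroke `#ff0000` (score).

[1] open run; points: 8.258,39.464 9.742,37.686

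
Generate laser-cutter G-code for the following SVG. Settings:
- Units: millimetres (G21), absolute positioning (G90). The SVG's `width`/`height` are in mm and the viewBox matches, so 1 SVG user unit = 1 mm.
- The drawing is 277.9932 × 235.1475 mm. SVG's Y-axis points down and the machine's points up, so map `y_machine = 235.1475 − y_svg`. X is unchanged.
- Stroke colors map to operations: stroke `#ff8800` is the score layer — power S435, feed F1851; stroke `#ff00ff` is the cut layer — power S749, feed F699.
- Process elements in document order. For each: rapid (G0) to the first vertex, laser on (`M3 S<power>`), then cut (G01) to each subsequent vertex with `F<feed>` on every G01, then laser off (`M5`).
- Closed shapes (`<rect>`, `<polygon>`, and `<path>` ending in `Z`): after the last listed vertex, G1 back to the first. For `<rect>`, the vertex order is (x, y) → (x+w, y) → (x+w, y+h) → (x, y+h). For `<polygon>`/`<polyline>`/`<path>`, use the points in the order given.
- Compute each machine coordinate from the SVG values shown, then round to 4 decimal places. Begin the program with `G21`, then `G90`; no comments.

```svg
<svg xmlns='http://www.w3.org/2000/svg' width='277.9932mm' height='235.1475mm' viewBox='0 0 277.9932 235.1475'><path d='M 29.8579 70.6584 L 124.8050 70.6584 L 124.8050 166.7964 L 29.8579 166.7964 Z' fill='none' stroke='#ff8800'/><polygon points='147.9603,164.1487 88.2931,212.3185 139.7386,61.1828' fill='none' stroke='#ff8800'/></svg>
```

G21
G90
G0 X29.8579 Y164.4891
M3 S435
G01 X124.8050 Y164.4891 F1851
G01 X124.8050 Y68.3511 F1851
G01 X29.8579 Y68.3511 F1851
G01 X29.8579 Y164.4891 F1851
M5
G0 X147.9603 Y70.9988
M3 S435
G01 X88.2931 Y22.8290 F1851
G01 X139.7386 Y173.9647 F1851
G01 X147.9603 Y70.9988 F1851
M5

Since the viewBox matches the mm dimensions, user units are millimetres directly. The only transform is the Y-flip y_m = 235.1475 − y_svg.

Shape 1 is a rectangle drawn with `<path>`. Its stroke #ff8800 means score at S435, F1851. After flipping Y the toolpath is (29.8579,164.4891) → (124.8050,164.4891) → (124.8050,68.3511) → (29.8579,68.3511) → (29.8579,164.4891), returning to the start.

Shape 2 is a closed polygon drawn with `<polygon>`. Its stroke #ff8800 means score at S435, F1851. After flipping Y the toolpath is (147.9603,70.9988) → (88.2931,22.8290) → (139.7386,173.9647) → (147.9603,70.9988), returning to the start.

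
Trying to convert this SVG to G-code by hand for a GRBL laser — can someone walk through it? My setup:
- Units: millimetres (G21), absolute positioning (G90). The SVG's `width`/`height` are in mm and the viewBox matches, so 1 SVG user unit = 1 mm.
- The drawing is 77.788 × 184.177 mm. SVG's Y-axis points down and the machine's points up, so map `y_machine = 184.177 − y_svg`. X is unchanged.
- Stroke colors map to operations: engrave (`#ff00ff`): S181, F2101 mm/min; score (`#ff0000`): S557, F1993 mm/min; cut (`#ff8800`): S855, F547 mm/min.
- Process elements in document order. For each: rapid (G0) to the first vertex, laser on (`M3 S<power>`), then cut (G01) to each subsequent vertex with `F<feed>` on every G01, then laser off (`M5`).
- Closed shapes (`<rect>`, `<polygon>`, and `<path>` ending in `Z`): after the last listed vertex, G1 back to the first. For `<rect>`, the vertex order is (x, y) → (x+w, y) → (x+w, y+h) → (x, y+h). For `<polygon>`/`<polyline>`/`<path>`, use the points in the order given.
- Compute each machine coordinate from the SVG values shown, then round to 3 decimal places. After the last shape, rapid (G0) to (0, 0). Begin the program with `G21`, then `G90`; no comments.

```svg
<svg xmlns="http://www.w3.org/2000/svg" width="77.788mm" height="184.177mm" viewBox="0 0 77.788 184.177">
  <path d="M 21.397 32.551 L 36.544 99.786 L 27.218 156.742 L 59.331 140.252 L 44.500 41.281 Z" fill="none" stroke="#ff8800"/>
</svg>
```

viewBox `0 0 77.788 184.177` with mm width/height → 1 unit = 1 mm. Flip: y_m = 184.177 − y_svg.

**Shape 1** — `<path>` closed polygon, stroke `#ff8800` → cut (S855, F547). Machine vertices: (21.397,151.626) → (36.544,84.391) → (27.218,27.435) → (59.331,43.925) → (44.500,142.896) → (21.397,151.626). Closed: final G1 returns to the first vertex.

G21
G90
G0 X21.397 Y151.626
M3 S855
G01 X36.544 Y84.391 F547
G01 X27.218 Y27.435 F547
G01 X59.331 Y43.925 F547
G01 X44.500 Y142.896 F547
G01 X21.397 Y151.626 F547
M5
G0 X0.000 Y0.000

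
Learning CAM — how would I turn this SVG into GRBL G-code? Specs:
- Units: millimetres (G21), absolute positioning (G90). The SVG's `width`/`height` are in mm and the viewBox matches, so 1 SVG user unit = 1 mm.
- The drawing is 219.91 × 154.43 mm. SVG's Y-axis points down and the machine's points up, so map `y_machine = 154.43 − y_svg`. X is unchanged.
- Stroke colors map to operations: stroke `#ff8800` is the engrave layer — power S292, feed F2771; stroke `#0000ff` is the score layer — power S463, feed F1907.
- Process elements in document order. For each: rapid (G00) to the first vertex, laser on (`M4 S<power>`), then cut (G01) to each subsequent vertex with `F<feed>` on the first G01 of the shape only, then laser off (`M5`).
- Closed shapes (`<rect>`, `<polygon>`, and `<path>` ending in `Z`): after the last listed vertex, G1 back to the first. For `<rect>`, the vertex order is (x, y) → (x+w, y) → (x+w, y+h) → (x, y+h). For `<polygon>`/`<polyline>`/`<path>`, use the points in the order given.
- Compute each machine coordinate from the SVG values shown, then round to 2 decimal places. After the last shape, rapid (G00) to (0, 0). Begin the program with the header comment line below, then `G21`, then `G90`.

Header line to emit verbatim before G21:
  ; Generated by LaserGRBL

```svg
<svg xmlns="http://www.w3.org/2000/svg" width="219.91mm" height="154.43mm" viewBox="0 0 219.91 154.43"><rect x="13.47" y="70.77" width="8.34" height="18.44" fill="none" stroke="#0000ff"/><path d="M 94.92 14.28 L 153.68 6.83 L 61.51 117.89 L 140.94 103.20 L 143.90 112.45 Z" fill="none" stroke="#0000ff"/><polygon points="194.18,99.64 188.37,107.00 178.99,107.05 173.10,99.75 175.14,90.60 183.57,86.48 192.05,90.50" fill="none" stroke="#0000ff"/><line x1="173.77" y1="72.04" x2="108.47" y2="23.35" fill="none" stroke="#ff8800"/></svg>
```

viewBox `0 0 219.91 154.43` with mm width/height → 1 unit = 1 mm. Flip: y_m = 154.43 − y_svg.

**Shape 1** — `<rect>` rectangle, stroke `#0000ff` → score (S463, F1907). Machine vertices: (13.47,83.66) → (21.81,83.66) → (21.81,65.22) → (13.47,65.22) → (13.47,83.66). Closed: final G1 returns to the first vertex.

**Shape 2** — `<path>` closed polygon, stroke `#0000ff` → score (S463, F1907). Machine vertices: (94.92,140.15) → (153.68,147.60) → (61.51,36.54) → (140.94,51.23) → (143.90,41.98) → (94.92,140.15). Closed: final G1 returns to the first vertex.

**Shape 3** — `<polygon>` regular polygon, stroke `#0000ff` → score (S463, F1907). Machine vertices: (194.18,54.79) → (188.37,47.43) → (178.99,47.38) → (173.10,54.68) → (175.14,63.83) → (183.57,67.95) → (192.05,63.93) → (194.18,54.79). Closed: final G1 returns to the first vertex.

**Shape 4** — `<line>` line segment, stroke `#ff8800` → engrave (S292, F2771). Machine vertices: (173.77,82.39) → (108.47,131.08). Open path.

; Generated by LaserGRBL
G21
G90
G00 X13.47 Y83.66
M4 S463
G01 X21.81 Y83.66 F1907
G01 X21.81 Y65.22
G01 X13.47 Y65.22
G01 X13.47 Y83.66
M5
G00 X94.92 Y140.15
M4 S463
G01 X153.68 Y147.60 F1907
G01 X61.51 Y36.54
G01 X140.94 Y51.23
G01 X143.90 Y41.98
G01 X94.92 Y140.15
M5
G00 X194.18 Y54.79
M4 S463
G01 X188.37 Y47.43 F1907
G01 X178.99 Y47.38
G01 X173.10 Y54.68
G01 X175.14 Y63.83
G01 X183.57 Y67.95
G01 X192.05 Y63.93
G01 X194.18 Y54.79
M5
G00 X173.77 Y82.39
M4 S292
G01 X108.47 Y131.08 F2771
M5
G00 X0.00 Y0.00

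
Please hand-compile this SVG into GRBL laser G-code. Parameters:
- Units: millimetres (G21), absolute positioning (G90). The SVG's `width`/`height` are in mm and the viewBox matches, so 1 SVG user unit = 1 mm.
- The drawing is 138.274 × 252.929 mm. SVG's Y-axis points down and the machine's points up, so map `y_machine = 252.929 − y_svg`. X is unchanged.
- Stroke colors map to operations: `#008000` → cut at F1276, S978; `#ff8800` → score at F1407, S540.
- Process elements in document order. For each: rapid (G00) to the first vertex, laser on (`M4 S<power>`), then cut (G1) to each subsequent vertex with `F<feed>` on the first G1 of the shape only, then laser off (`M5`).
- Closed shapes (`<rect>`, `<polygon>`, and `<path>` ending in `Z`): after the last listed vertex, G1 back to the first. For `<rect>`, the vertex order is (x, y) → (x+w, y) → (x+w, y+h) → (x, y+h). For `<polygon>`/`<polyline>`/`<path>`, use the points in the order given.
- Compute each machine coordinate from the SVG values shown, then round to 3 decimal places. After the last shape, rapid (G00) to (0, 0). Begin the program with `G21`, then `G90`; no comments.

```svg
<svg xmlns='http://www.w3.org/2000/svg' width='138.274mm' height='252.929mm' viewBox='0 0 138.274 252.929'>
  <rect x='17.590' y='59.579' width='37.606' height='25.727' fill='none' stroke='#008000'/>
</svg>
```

G21
G90
G00 X17.590 Y193.350
M4 S978
G1 X55.196 Y193.350 F1276
G1 X55.196 Y167.623
G1 X17.590 Y167.623
G1 X17.590 Y193.350
M5
G00 X0.000 Y0.000

Since the viewBox matches the mm dimensions, user units are millimetres directly. The only transform is the Y-flip y_m = 252.929 − y_svg.

Shape 1 is a rectangle drawn with `<rect>`. Its stroke #008000 means cut at S978, F1276. After flipping Y the toolpath is (17.590,193.350) → (55.196,193.350) → (55.196,167.623) → (17.590,167.623) → (17.590,193.350), returning to the start.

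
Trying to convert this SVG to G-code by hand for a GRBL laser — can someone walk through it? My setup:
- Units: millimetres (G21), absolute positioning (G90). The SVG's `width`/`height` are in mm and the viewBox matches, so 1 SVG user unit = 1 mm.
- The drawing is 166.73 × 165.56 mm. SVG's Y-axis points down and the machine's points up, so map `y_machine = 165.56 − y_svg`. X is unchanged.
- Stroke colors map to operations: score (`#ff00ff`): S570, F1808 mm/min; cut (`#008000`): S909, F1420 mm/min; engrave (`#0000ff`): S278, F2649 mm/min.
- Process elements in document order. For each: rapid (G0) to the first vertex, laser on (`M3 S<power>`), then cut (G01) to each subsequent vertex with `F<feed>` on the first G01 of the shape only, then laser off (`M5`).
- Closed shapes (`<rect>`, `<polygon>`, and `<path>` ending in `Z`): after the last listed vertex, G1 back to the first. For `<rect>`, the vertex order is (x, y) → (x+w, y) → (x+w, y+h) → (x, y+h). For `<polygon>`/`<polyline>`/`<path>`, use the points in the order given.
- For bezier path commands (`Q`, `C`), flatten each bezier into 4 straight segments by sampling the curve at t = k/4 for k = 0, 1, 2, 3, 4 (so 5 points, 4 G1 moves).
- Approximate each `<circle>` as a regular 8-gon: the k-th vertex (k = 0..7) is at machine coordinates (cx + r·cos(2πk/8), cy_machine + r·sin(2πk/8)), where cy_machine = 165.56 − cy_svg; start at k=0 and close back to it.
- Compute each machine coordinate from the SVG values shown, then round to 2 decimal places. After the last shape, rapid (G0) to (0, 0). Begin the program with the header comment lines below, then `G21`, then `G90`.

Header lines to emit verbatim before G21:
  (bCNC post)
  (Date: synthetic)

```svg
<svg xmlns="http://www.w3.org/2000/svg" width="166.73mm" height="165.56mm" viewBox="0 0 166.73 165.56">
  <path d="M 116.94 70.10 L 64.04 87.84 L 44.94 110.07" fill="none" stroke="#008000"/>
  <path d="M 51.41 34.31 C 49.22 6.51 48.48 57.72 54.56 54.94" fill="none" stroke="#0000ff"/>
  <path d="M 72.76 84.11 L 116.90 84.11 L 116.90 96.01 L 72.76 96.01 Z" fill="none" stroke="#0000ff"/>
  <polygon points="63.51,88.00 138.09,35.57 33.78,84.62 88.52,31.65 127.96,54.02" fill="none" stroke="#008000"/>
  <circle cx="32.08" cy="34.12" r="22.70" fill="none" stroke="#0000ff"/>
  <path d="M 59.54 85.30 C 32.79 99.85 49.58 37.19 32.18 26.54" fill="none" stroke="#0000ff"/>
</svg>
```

Since the viewBox matches the mm dimensions, user units are millimetres directly. The only transform is the Y-flip y_m = 165.56 − y_svg.

Shape 1 is a open polyline drawn with `<path>`. Its stroke #008000 means cut at S909, F1420. After flipping Y the toolpath is (116.94,95.46) → (64.04,77.72) → (44.94,55.49).

Shape 2 is a cubic bezier drawn with `<path>`. Its stroke #0000ff means engrave at S278, F2649. After flipping Y the toolpath is (51.41,131.25) → (50.12,139.36) → (49.88,130.32) → (51.19,116.58) → (54.56,110.62).

Shape 3 is a rectangle drawn with `<path>`. Its stroke #0000ff means engrave at S278, F2649. After flipping Y the toolpath is (72.76,81.45) → (116.90,81.45) → (116.90,69.55) → (72.76,69.55) → (72.76,81.45), returning to the start.

Shape 4 is a closed polygon drawn with `<polygon>`. Its stroke #008000 means cut at S909, F1420. After flipping Y the toolpath is (63.51,77.56) → (138.09,129.99) → (33.78,80.94) → (88.52,133.91) → (127.96,111.54) → (63.51,77.56), returning to the start.

Shape 5 is a circle drawn with `<circle>`. Its stroke #0000ff means engrave at S278, F2649. After flipping Y the toolpath is (54.78,131.44) → (48.13,147.49) → (32.08,154.14) → (16.03,147.49) → (9.38,131.44) → (16.03,115.39) → (32.08,108.74) → (48.13,115.39) → (54.78,131.44), returning to the start.

Shape 6 is a cubic bezier drawn with `<path>`. Its stroke #0000ff means engrave at S278, F2649. After flipping Y the toolpath is (59.54,80.26) → (46.43,81.81) → (42.35,100.19) → (40.03,123.30) → (32.18,139.02).

(bCNC post)
(Date: synthetic)
G21
G90
G0 X116.94 Y95.46
M3 S909
G01 X64.04 Y77.72 F1420
G01 X44.94 Y55.49
M5
G0 X51.41 Y131.25
M3 S278
G01 X50.12 Y139.36 F2649
G01 X49.88 Y130.32
G01 X51.19 Y116.58
G01 X54.56 Y110.62
M5
G0 X72.76 Y81.45
M3 S278
G01 X116.90 Y81.45 F2649
G01 X116.90 Y69.55
G01 X72.76 Y69.55
G01 X72.76 Y81.45
M5
G0 X63.51 Y77.56
M3 S909
G01 X138.09 Y129.99 F1420
G01 X33.78 Y80.94
G01 X88.52 Y133.91
G01 X127.96 Y111.54
G01 X63.51 Y77.56
M5
G0 X54.78 Y131.44
M3 S278
G01 X48.13 Y147.49 F2649
G01 X32.08 Y154.14
G01 X16.03 Y147.49
G01 X9.38 Y131.44
G01 X16.03 Y115.39
G01 X32.08 Y108.74
G01 X48.13 Y115.39
G01 X54.78 Y131.44
M5
G0 X59.54 Y80.26
M3 S278
G01 X46.43 Y81.81 F2649
G01 X42.35 Y100.19
G01 X40.03 Y123.30
G01 X32.18 Y139.02
M5
G0 X0.00 Y0.00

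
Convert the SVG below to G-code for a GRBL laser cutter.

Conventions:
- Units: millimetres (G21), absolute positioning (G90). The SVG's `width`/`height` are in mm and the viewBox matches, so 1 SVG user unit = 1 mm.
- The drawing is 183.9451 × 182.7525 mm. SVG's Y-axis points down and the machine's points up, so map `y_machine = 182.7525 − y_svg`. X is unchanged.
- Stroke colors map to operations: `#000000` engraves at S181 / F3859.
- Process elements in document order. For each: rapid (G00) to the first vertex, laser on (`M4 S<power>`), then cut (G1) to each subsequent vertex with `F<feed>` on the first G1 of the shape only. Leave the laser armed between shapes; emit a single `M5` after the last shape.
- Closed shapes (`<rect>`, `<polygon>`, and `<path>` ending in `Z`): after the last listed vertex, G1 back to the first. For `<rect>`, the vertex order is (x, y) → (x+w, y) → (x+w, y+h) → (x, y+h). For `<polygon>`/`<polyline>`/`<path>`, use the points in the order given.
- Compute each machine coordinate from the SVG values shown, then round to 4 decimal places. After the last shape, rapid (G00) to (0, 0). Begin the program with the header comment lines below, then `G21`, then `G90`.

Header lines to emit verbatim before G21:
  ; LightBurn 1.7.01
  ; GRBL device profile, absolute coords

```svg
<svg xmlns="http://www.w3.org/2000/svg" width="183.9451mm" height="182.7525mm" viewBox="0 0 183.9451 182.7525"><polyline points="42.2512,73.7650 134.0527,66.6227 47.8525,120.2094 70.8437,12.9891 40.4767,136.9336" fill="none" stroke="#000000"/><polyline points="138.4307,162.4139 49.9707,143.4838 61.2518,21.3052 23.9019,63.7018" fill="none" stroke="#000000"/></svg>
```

viewBox `0 0 183.9451 182.7525` with mm width/height → 1 unit = 1 mm. Flip: y_m = 182.7525 − y_svg.

**Shape 1** — `<polyline>` open polyline, stroke `#000000` → engrave (S181, F3859). Machine vertices: (42.2512,108.9875) → (134.0527,116.1298) → (47.8525,62.5431) → (70.8437,169.7634) → (40.4767,45.8189). Open path.

**Shape 2** — `<polyline>` open polyline, stroke `#000000` → engrave (S181, F3859). Machine vertices: (138.4307,20.3386) → (49.9707,39.2687) → (61.2518,161.4473) → (23.9019,119.0507). Open path.

; LightBurn 1.7.01
; GRBL device profile, absolute coords
G21
G90
G00 X42.2512 Y108.9875
M4 S181
G1 X134.0527 Y116.1298 F3859
G1 X47.8525 Y62.5431
G1 X70.8437 Y169.7634
G1 X40.4767 Y45.8189
G00 X138.4307 Y20.3386
M4 S181
G1 X49.9707 Y39.2687 F3859
G1 X61.2518 Y161.4473
G1 X23.9019 Y119.0507
M5
G00 X0.0000 Y0.0000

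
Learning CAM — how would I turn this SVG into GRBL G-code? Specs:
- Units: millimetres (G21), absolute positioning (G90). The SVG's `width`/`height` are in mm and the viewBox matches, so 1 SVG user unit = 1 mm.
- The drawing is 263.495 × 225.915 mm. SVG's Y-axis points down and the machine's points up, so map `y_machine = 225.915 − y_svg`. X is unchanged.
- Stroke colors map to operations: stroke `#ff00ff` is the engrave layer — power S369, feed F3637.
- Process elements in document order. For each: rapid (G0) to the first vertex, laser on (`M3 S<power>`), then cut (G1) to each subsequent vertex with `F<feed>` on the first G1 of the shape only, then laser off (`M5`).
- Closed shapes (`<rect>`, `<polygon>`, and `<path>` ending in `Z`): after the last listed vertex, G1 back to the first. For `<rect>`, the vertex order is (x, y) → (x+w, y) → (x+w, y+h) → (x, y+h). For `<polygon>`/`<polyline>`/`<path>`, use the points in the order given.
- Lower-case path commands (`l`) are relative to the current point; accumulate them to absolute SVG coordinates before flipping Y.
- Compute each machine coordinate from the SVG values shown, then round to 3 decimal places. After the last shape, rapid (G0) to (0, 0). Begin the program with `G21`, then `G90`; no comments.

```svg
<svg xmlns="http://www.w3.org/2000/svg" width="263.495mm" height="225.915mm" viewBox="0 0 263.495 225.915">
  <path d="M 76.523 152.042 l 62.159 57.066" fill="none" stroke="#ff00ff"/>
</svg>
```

Since the viewBox matches the mm dimensions, user units are millimetres directly. The only transform is the Y-flip y_m = 225.915 − y_svg.

Shape 1 is a line segment drawn with `<path>`. Its stroke #ff00ff means engrave at S369, F3637. After flipping Y the toolpath is (76.523,73.873) → (138.682,16.807).

G21
G90
G0 X76.523 Y73.873
M3 S369
G1 X138.682 Y16.807 F3637
M5
G0 X0.000 Y0.000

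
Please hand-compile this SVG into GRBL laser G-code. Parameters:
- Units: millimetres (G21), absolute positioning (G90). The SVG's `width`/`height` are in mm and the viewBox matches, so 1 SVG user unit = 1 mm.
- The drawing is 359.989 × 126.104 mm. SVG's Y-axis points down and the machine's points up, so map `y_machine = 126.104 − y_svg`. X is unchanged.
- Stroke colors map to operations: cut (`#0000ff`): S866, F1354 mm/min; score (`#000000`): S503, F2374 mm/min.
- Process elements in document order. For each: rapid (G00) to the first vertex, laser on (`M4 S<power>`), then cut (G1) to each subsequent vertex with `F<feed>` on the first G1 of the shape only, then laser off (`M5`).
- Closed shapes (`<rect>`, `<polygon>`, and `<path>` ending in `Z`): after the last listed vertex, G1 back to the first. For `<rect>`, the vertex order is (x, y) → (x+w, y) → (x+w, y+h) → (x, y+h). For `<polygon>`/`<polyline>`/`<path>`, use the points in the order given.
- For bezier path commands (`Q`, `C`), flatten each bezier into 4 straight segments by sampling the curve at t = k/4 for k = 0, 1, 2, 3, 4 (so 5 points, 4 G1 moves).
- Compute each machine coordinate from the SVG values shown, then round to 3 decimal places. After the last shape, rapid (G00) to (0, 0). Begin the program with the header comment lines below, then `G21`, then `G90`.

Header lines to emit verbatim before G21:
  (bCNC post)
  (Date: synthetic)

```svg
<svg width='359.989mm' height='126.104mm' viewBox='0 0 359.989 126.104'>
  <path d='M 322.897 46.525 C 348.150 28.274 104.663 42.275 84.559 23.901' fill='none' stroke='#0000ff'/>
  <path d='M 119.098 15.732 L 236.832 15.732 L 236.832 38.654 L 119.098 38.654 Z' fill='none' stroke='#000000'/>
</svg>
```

(bCNC post)
(Date: synthetic)
G21
G90
G00 X322.897 Y79.579
M4 S866
G1 X299.137 Y88.230 F1354
G1 X220.737 Y90.845
G1 X133.832 Y93.483
G1 X84.559 Y102.203
M5
G00 X119.098 Y110.372
M4 S503
G1 X236.832 Y110.372 F2374
G1 X236.832 Y87.450
G1 X119.098 Y87.450
G1 X119.098 Y110.372
M5
G00 X0.000 Y0.000

1 u = 1 mm; y_m = 126.104 − y.

[1] `<path>` cubic bezier, #0000ff→cut S866 F1354: (322.897,79.579) → (299.137,88.230) → (220.737,90.845) → (133.832,93.483) → (84.559,102.203)

[2] `<path>` rectangle, #000000→score S503 F2374: (119.098,110.372) → (236.832,110.372) → (236.832,87.450) → (119.098,87.450) → (119.098,110.372) (closed)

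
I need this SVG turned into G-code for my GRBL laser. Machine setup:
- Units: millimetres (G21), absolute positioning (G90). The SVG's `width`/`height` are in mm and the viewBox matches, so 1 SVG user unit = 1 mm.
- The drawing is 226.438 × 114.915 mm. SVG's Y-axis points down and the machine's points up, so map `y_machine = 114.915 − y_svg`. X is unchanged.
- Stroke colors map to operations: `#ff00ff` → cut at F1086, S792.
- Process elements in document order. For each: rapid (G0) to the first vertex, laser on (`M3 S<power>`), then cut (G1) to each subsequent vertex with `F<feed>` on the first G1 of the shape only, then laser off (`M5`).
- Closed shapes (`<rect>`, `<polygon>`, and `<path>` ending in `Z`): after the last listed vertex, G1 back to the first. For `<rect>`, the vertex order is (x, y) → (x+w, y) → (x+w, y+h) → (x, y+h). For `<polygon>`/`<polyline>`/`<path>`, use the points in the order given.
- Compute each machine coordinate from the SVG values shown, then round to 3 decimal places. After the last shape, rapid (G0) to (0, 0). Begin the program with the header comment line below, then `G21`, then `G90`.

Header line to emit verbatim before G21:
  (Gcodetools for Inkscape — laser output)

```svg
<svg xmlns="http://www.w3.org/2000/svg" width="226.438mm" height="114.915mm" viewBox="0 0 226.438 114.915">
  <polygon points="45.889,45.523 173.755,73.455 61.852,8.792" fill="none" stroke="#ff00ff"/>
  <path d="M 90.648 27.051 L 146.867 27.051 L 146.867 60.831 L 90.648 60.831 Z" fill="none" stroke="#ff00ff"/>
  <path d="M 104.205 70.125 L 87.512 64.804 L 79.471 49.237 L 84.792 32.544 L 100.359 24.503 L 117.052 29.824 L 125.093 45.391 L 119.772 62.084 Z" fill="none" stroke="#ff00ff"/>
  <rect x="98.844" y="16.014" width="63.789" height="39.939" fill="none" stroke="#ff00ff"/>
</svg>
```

(Gcodetools for Inkscape — laser output)
G21
G90
G0 X45.889 Y69.392
M3 S792
G1 X173.755 Y41.460 F1086
G1 X61.852 Y106.123
G1 X45.889 Y69.392
M5
G0 X90.648 Y87.864
M3 S792
G1 X146.867 Y87.864 F1086
G1 X146.867 Y54.084
G1 X90.648 Y54.084
G1 X90.648 Y87.864
M5
G0 X104.205 Y44.790
M3 S792
G1 X87.512 Y50.111 F1086
G1 X79.471 Y65.678
G1 X84.792 Y82.371
G1 X100.359 Y90.412
G1 X117.052 Y85.091
G1 X125.093 Y69.524
G1 X119.772 Y52.831
G1 X104.205 Y44.790
M5
G0 X98.844 Y98.901
M3 S792
G1 X162.633 Y98.901 F1086
G1 X162.633 Y58.962
G1 X98.844 Y58.962
G1 X98.844 Y98.901
M5
G0 X0.000 Y0.000

viewBox `0 0 226.438 114.915` with mm width/height → 1 unit = 1 mm. Flip: y_m = 114.915 − y_svg.

**Shape 1** — `<polygon>` closed polygon, stroke `#ff00ff` → cut (S792, F1086). Machine vertices: (45.889,69.392) → (173.755,41.460) → (61.852,106.123) → (45.889,69.392). Closed: final G1 returns to the first vertex.

**Shape 2** — `<path>` rectangle, stroke `#ff00ff` → cut (S792, F1086). Machine vertices: (90.648,87.864) → (146.867,87.864) → (146.867,54.084) → (90.648,54.084) → (90.648,87.864). Closed: final G1 returns to the first vertex.

**Shape 3** — `<path>` regular polygon, stroke `#ff00ff` → cut (S792, F1086). Machine vertices: (104.205,44.790) → (87.512,50.111) → (79.471,65.678) → (84.792,82.371) → (100.359,90.412) → (117.052,85.091) → (125.093,69.524) → (119.772,52.831) → (104.205,44.790). Closed: final G1 returns to the first vertex.

**Shape 4** — `<rect>` rectangle, stroke `#ff00ff` → cut (S792, F1086). Machine vertices: (98.844,98.901) → (162.633,98.901) → (162.633,58.962) → (98.844,58.962) → (98.844,98.901). Closed: final G1 returns to the first vertex.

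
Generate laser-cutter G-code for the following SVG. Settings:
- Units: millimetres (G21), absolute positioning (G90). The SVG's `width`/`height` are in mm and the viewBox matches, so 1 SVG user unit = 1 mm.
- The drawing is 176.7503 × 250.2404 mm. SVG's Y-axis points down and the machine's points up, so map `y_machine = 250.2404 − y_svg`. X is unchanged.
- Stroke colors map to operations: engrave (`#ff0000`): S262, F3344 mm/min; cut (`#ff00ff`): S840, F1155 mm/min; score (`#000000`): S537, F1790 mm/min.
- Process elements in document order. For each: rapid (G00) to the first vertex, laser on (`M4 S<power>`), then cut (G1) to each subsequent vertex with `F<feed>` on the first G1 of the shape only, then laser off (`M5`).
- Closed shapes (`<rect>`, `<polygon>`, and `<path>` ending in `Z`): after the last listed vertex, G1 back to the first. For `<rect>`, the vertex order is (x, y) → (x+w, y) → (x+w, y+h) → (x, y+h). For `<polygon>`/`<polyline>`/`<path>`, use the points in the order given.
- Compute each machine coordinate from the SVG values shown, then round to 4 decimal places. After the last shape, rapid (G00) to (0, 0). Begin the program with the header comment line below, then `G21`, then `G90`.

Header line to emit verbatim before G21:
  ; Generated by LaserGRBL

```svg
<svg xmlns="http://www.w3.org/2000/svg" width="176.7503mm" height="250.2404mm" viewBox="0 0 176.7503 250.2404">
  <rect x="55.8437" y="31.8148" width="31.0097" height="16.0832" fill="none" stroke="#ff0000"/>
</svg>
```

; Generated by LaserGRBL
G21
G90
G00 X55.8437 Y218.4256
M4 S262
G1 X86.8534 Y218.4256 F3344
G1 X86.8534 Y202.3424
G1 X55.8437 Y202.3424
G1 X55.8437 Y218.4256
M5
G00 X0.0000 Y0.0000

1 u = 1 mm; y_m = 250.2404 − y.

[1] `<rect>` rectangle, #ff0000→engrave S262 F3344: (55.8437,218.4256) → (86.8534,218.4256) → (86.8534,202.3424) → (55.8437,202.3424) → (55.8437,218.4256) (closed)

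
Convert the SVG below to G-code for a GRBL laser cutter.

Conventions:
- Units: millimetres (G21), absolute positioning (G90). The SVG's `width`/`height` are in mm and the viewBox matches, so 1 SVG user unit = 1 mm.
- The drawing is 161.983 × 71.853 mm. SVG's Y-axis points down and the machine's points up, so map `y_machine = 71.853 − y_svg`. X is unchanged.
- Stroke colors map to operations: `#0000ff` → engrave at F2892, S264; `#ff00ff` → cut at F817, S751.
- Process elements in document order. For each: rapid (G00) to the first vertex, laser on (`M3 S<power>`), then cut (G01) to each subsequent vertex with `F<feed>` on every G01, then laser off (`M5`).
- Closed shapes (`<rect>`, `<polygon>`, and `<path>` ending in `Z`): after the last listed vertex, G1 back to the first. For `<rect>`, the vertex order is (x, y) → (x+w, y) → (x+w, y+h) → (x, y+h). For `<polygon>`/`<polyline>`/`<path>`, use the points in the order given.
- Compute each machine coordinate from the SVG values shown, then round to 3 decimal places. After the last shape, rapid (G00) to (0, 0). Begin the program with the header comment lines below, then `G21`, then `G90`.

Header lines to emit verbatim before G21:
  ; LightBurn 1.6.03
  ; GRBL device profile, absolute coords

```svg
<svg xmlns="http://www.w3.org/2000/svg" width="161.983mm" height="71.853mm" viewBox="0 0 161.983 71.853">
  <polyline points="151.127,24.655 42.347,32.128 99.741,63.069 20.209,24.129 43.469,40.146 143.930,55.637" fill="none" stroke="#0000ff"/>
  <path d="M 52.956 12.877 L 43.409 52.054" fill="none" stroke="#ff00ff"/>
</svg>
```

Since the viewBox matches the mm dimensions, user units are millimetres directly. The only transform is the Y-flip y_m = 71.853 − y_svg.

Shape 1 is a open polyline drawn with `<polyline>`. Its stroke #0000ff means engrave at S264, F2892. After flipping Y the toolpath is (151.127,47.198) → (42.347,39.725) → (99.741,8.784) → (20.209,47.724) → (43.469,31.707) → (143.930,16.216).

Shape 2 is a line segment drawn with `<path>`. Its stroke #ff00ff means cut at S751, F817. After flipping Y the toolpath is (52.956,58.976) → (43.409,19.799).

; LightBurn 1.6.03
; GRBL device profile, absolute coords
G21
G90
G00 X151.127 Y47.198
M3 S264
G01 X42.347 Y39.725 F2892
G01 X99.741 Y8.784 F2892
G01 X20.209 Y47.724 F2892
G01 X43.469 Y31.707 F2892
G01 X143.930 Y16.216 F2892
M5
G00 X52.956 Y58.976
M3 S751
G01 X43.409 Y19.799 F817
M5
G00 X0.000 Y0.000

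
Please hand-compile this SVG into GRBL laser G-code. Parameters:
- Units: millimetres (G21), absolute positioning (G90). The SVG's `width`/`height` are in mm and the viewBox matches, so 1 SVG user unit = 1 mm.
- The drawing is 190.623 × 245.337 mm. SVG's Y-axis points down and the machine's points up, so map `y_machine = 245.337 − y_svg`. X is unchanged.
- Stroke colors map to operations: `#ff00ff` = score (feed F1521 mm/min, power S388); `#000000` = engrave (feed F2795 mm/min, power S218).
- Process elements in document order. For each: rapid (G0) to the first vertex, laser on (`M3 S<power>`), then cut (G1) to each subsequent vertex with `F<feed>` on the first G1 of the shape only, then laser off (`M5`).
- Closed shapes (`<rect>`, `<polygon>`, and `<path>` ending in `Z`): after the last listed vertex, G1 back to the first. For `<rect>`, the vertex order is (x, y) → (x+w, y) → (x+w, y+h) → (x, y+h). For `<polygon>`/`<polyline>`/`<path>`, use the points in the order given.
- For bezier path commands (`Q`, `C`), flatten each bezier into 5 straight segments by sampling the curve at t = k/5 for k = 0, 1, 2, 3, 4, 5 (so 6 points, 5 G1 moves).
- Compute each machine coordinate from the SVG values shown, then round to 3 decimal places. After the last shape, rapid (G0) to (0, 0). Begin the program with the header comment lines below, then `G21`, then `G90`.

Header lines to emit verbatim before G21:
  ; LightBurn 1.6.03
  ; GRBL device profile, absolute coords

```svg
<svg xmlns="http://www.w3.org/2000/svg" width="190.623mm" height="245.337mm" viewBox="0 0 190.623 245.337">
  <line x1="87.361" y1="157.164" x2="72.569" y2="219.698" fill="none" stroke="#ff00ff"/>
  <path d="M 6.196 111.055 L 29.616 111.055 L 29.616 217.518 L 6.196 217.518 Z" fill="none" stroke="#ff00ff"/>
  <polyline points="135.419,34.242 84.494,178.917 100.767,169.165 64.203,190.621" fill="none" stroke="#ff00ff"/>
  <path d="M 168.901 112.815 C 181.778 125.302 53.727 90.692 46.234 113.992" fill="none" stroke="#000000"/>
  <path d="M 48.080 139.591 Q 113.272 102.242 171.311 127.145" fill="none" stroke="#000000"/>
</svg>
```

Since the viewBox matches the mm dimensions, user units are millimetres directly. The only transform is the Y-flip y_m = 245.337 − y_svg.

Shape 1 is a line segment drawn with `<line>`. Its stroke #ff00ff means score at S388, F1521. After flipping Y the toolpath is (87.361,88.173) → (72.569,25.639).

Shape 2 is a rectangle drawn with `<path>`. Its stroke #ff00ff means score at S388, F1521. After flipping Y the toolpath is (6.196,134.282) → (29.616,134.282) → (29.616,27.819) → (6.196,27.819) → (6.196,134.282), returning to the start.

Shape 3 is a open polyline drawn with `<polyline>`. Its stroke #ff00ff means score at S388, F1521. After flipping Y the toolpath is (135.419,211.095) → (84.494,66.420) → (100.767,76.172) → (64.203,54.716).

Shape 4 is a cubic bezier drawn with `<path>`. Its stroke #000000 means engrave at S218, F2795. After flipping Y the toolpath is (168.901,132.522) → (161.808,129.841) → (133.443,133.424) → (96.358,138.229) → (63.105,139.216) → (46.234,131.345).

Shape 5 is a quadratic bezier drawn with `<path>`. Its stroke #000000 means engrave at S218, F2795. After flipping Y the toolpath is (48.080,105.746) → (73.871,118.196) → (99.089,125.665) → (123.735,128.154) → (147.809,125.663) → (171.311,118.192).

; LightBurn 1.6.03
; GRBL device profile, absolute coords
G21
G90
G0 X87.361 Y88.173
M3 S388
G1 X72.569 Y25.639 F1521
M5
G0 X6.196 Y134.282
M3 S388
G1 X29.616 Y134.282 F1521
G1 X29.616 Y27.819
G1 X6.196 Y27.819
G1 X6.196 Y134.282
M5
G0 X135.419 Y211.095
M3 S388
G1 X84.494 Y66.420 F1521
G1 X100.767 Y76.172
G1 X64.203 Y54.716
M5
G0 X168.901 Y132.522
M3 S218
G1 X161.808 Y129.841 F2795
G1 X133.443 Y133.424
G1 X96.358 Y138.229
G1 X63.105 Y139.216
G1 X46.234 Y131.345
M5
G0 X48.080 Y105.746
M3 S218
G1 X73.871 Y118.196 F2795
G1 X99.089 Y125.665
G1 X123.735 Y128.154
G1 X147.809 Y125.663
G1 X171.311 Y118.192
M5
G0 X0.000 Y0.000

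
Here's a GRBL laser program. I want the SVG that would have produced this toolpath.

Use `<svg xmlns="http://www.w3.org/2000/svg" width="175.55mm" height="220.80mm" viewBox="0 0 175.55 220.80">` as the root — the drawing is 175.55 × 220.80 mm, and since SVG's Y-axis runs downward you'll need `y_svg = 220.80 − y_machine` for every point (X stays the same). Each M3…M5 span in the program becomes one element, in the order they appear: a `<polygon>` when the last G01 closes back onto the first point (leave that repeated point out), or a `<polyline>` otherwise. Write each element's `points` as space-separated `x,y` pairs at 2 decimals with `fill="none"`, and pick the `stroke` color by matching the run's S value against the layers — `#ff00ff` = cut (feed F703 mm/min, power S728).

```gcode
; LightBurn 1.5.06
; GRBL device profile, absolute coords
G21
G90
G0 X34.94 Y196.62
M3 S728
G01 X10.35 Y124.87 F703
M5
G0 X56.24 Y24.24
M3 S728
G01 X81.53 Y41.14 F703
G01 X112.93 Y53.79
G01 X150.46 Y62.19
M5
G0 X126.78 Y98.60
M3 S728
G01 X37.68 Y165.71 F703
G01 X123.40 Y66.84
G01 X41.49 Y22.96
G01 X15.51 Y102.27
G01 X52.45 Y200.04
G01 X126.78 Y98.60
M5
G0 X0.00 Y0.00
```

<svg xmlns="http://www.w3.org/2000/svg" width="175.55mm" height="220.80mm" viewBox="0 0 175.55 220.80">
  <polyline points="34.94,24.18 10.35,95.93" fill="none" stroke="#ff00ff"/>
  <polyline points="56.24,196.56 81.53,179.66 112.93,167.01 150.46,158.61" fill="none" stroke="#ff00ff"/>
  <polygon points="126.78,122.20 37.68,55.09 123.40,153.96 41.49,197.84 15.51,118.53 52.45,20.76" fill="none" stroke="#ff00ff"/>
</svg>

Each laser-on run becomes one SVG element. Flip Y back into SVG space with y_svg = 220.80 − y_machine. Every run uses S728, so all elements get stroke `#ff00ff` (cut).

Run 1: The run is open, so emit a `<polyline>` with points (Y-flipped): 34.94,24.18 10.35,95.93.

Run 2: The run is open, so emit a `<polyline>` with points (Y-flipped): 56.24,196.56 81.53,179.66 112.93,167.01 150.46,158.61.

Run 3: The run returns to its start, so emit a `<polygon>` with points (Y-flipped): 126.78,122.20 37.68,55.09 123.40,153.96 41.49,197.84 15.51,118.53 52.45,20.76.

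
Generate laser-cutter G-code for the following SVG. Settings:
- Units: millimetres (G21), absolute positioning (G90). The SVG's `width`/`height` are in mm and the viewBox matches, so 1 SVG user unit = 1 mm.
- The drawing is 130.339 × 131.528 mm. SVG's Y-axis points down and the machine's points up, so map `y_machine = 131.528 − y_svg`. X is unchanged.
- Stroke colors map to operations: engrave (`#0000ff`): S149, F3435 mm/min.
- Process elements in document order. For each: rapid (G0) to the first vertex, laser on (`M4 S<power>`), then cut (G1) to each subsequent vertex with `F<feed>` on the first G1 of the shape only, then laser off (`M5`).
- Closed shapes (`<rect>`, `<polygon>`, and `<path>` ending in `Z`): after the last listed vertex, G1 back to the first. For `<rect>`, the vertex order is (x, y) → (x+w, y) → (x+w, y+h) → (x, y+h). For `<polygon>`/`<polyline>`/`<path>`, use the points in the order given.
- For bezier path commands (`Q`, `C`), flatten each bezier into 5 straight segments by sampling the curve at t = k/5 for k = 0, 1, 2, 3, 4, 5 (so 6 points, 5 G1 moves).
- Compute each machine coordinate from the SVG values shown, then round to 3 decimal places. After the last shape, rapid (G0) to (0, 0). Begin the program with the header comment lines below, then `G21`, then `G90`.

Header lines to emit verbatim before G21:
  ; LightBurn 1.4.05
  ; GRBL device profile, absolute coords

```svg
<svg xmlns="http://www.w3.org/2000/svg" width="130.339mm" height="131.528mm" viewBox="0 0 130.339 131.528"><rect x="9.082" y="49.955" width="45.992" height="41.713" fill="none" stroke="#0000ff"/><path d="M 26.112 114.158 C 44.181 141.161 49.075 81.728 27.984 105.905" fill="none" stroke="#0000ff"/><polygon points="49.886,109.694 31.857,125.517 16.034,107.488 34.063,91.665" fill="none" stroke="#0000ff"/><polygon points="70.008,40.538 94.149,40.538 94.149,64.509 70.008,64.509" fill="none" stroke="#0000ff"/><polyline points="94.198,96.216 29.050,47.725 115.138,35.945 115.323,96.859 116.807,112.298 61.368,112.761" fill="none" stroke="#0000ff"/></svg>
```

1 u = 1 mm; y_m = 131.528 − y.

[1] `<rect>` rectangle, #0000ff→engrave S149 F3435: (9.082,81.573) → (55.074,81.573) → (55.074,39.860) → (9.082,39.860) → (9.082,81.573) (closed)

[2] `<path>` cubic bezier, #0000ff→engrave S149 F3435: (26.112,17.370) → (35.270,10.180) → (40.651,15.573) → (41.640,25.386) → (37.623,31.456) → (27.984,25.623)

[3] `<polygon>` regular polygon, #0000ff→engrave S149 F3435: (49.886,21.834) → (31.857,6.011) → (16.034,24.040) → (34.063,39.863) → (49.886,21.834) (closed)

[4] `<polygon>` rectangle, #0000ff→engrave S149 F3435: (70.008,90.990) → (94.149,90.990) → (94.149,67.019) → (70.008,67.019) → (70.008,90.990) (closed)

[5] `<polyline>` open polyline, #0000ff→engrave S149 F3435: (94.198,35.312) → (29.050,83.803) → (115.138,95.583) → (115.323,34.669) → (116.807,19.230) → (61.368,18.767)

; LightBurn 1.4.05
; GRBL device profile, absolute coords
G21
G90
G0 X9.082 Y81.573
M4 S149
G1 X55.074 Y81.573 F3435
G1 X55.074 Y39.860
G1 X9.082 Y39.860
G1 X9.082 Y81.573
M5
G0 X26.112 Y17.370
M4 S149
G1 X35.270 Y10.180 F3435
G1 X40.651 Y15.573
G1 X41.640 Y25.386
G1 X37.623 Y31.456
G1 X27.984 Y25.623
M5
G0 X49.886 Y21.834
M4 S149
G1 X31.857 Y6.011 F3435
G1 X16.034 Y24.040
G1 X34.063 Y39.863
G1 X49.886 Y21.834
M5
G0 X70.008 Y90.990
M4 S149
G1 X94.149 Y90.990 F3435
G1 X94.149 Y67.019
G1 X70.008 Y67.019
G1 X70.008 Y90.990
M5
G0 X94.198 Y35.312
M4 S149
G1 X29.050 Y83.803 F3435
G1 X115.138 Y95.583
G1 X115.323 Y34.669
G1 X116.807 Y19.230
G1 X61.368 Y18.767
M5
G0 X0.000 Y0.000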